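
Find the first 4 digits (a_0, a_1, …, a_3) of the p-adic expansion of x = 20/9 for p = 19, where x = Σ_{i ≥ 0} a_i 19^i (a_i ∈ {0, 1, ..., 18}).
(a_0, …, a_3) = (17, 14, 14, 14)

v_19(20/9) = 0 (numerator and denominator both coprime to 19), so x ∈ ℤ_19^×. Compute digits iteratively via a_i = x_i mod 19, x_{i+1} = (x_i − a_i)/19, with x_0 = x:
  x_0 = 20/9;  a_0 = 17;  x_1 = (x_0 − 17)/19 = -7/9
  x_1 = -7/9;  a_1 = 14;  x_2 = (x_1 − 14)/19 = -7/9
  x_2 = -7/9;  a_2 = 14;  x_3 = (x_2 − 14)/19 = -7/9
  x_3 = -7/9;  a_3 = 14;  x_4 = (x_3 − 14)/19 = -7/9
Digits: (17, 14, 14, 14).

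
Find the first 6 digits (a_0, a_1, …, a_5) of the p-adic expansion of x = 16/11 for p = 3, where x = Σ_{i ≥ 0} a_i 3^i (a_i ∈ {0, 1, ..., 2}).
(a_0, …, a_5) = (2, 2, 2, 1, 1, 0)

v_3(16/11) = 0 (numerator and denominator both coprime to 3), so x ∈ ℤ_3^×. Compute digits iteratively via a_i = x_i mod 3, x_{i+1} = (x_i − a_i)/3, with x_0 = x:
  x_0 = 16/11;  a_0 = 2;  x_1 = (x_0 − 2)/3 = -2/11
  x_1 = -2/11;  a_1 = 2;  x_2 = (x_1 − 2)/3 = -8/11
  x_2 = -8/11;  a_2 = 2;  x_3 = (x_2 − 2)/3 = -10/11
  x_3 = -10/11;  a_3 = 1;  x_4 = (x_3 − 1)/3 = -7/11
  x_4 = -7/11;  a_4 = 1;  x_5 = (x_4 − 1)/3 = -6/11
  x_5 = -6/11;  a_5 = 0;  x_6 = (x_5 − 0)/3 = -2/11
Digits: (2, 2, 2, 1, 1, 0).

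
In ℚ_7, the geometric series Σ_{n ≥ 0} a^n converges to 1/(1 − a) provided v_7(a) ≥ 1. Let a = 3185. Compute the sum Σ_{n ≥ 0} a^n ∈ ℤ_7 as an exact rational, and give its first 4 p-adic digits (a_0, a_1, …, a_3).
Σ a^n = 1/(1 − a) = -1/3184;  first 4 digits = (1, 0, 2, 2)

v_7(a) = 2 ≥ 1, so the series converges in ℤ_7 to 1/(1 − a) = 1/(1 − 3185) = -1/3184. Expand this rational in ℤ_7: compute digits iteratively via d_i = x_i mod 7, x_{i+1} = (x_i − d_i)/7. The first 4 digits are (1, 0, 2, 2).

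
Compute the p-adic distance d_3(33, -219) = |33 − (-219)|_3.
d_3(33, -219) = 1/9

Step 1 — x − y = 33 − (-219) = 252. Step 2 — v_3(252) = 2 (factor: 252 = (3^2 · 28); the sign does not affect v_p). Step 3 — |x − y|_3 = 3^{-2} = 1/9.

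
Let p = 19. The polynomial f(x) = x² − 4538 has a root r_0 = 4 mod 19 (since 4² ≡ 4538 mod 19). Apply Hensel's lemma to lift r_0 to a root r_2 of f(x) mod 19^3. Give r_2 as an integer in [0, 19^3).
r_2 = 4089 (mod 6859)

Hensel's recurrence: r_{i+1} = r_i − f(r_i)·(f′(r_i))^{-1} mod 19^{i+2}, with f′(x) = 2x. Iterate:
  r_0 = 4 (mod 19)
  r_1 = 118 (mod 361)
  r_2 = 4089 (mod 6859)
Final: r_2 = 4089, and one checks f(r_2) ≡ 0 mod 19^3.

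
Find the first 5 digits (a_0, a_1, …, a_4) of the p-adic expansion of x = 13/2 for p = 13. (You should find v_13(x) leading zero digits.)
(a_0, …, a_4) = (0, 7, 6, 6, 6)

v_13(13/2) = 1, so a_0 = ... = a_0 = 0. Factor out: x = 13^1 · u with u = 1/2 a unit in ℤ_13. Expand u iteratively via a_{v+i} = u_i mod 13, u_{i+1} = (u_i − a_{v+i})/13:
  u_0 = 1/2;  a_1 = 7;  u_1 = (u_0 − 7)/13 = -1/2
  u_1 = -1/2;  a_2 = 6;  u_2 = (u_1 − 6)/13 = -1/2
  u_2 = -1/2;  a_3 = 6;  u_3 = (u_2 − 6)/13 = -1/2
  u_3 = -1/2;  a_4 = 6;  u_4 = (u_3 − 6)/13 = -1/2
Digits: (0, 7, 6, 6, 6).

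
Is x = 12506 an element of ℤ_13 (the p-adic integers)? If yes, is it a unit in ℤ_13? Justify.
x ∈ ℤ_13 but not a unit; v_13(x) = 2 > 0

ℤ_13 = {x ∈ ℚ_13 : v_13(x) ≥ 0} and ℤ_13^× = {x ∈ ℤ_13 : v_13(x) = 0}. Here v_13(12506) = v_13(num) − v_13(den) = 2; compare against these criteria.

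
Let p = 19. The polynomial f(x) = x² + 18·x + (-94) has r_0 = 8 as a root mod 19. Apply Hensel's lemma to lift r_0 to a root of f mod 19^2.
r_1 = 217 (mod 361)

Hensel: r_{i+1} = r_i − f(r_i)·(f′(r_i))^{-1} mod 19^{i+2}, f′(x) = 2x + 18. Iterate:
  r_0 = 8 (mod 19)
  r_1 = 217 (mod 361)
Final: r = 217 satisfies f(r) ≡ 0 mod 19^2.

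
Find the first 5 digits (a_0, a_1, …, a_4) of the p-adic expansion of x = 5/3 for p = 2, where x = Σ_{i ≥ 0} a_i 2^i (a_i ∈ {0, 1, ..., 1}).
(a_0, …, a_4) = (1, 1, 1, 0, 1)

v_2(5/3) = 0 (numerator and denominator both coprime to 2), so x ∈ ℤ_2^×. Compute digits iteratively via a_i = x_i mod 2, x_{i+1} = (x_i − a_i)/2, with x_0 = x:
  x_0 = 5/3;  a_0 = 1;  x_1 = (x_0 − 1)/2 = 1/3
  x_1 = 1/3;  a_1 = 1;  x_2 = (x_1 − 1)/2 = -1/3
  x_2 = -1/3;  a_2 = 1;  x_3 = (x_2 − 1)/2 = -2/3
  x_3 = -2/3;  a_3 = 0;  x_4 = (x_3 − 0)/2 = -1/3
  x_4 = -1/3;  a_4 = 1;  x_5 = (x_4 − 1)/2 = -2/3
Digits: (1, 1, 1, 0, 1).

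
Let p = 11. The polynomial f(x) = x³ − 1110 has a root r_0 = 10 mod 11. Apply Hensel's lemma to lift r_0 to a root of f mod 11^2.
r_1 = 87 (mod 121)

Hensel: r_{i+1} = r_i − f(r_i)/f′(r_i) mod 11^{i+2}, where f′(x) = 3x². Iterate:
  r_0 = 10 (mod 11)
  r_1 = 87 (mod 121)
Final: r = 87 with f(r) ≡ 0 mod 11^2.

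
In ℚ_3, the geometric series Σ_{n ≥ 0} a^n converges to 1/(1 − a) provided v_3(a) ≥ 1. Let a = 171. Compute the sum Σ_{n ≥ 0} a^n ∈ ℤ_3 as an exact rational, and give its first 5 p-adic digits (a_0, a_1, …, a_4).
Σ a^n = 1/(1 − a) = -1/170;  first 5 digits = (1, 0, 1, 0, 0)

v_3(a) = 2 ≥ 1, so the series converges in ℤ_3 to 1/(1 − a) = 1/(1 − 171) = -1/170. Expand this rational in ℤ_3: compute digits iteratively via d_i = x_i mod 3, x_{i+1} = (x_i − d_i)/3. The first 5 digits are (1, 0, 1, 0, 0).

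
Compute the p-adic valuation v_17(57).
v_17(57) = 0

v_17(n) is the largest exponent k such that 17^k divides n. Factor out: 57 = 17^0 · 57. (Sign doesn't affect v_p.) So v_17(57) = 0.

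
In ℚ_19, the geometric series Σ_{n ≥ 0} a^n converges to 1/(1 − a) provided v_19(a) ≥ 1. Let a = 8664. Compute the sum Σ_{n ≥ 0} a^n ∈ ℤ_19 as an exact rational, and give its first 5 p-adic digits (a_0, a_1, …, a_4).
Σ a^n = 1/(1 − a) = -1/8663;  first 5 digits = (1, 0, 5, 1, 6)

v_19(a) = 2 ≥ 1, so the series converges in ℤ_19 to 1/(1 − a) = 1/(1 − 8664) = -1/8663. Expand this rational in ℤ_19: compute digits iteratively via d_i = x_i mod 19, x_{i+1} = (x_i − d_i)/19. The first 5 digits are (1, 0, 5, 1, 6).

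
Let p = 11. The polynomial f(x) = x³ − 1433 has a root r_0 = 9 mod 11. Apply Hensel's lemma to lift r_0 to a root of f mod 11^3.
r_2 = 955 (mod 1331)

Hensel: r_{i+1} = r_i − f(r_i)/f′(r_i) mod 11^{i+2}, where f′(x) = 3x². Iterate:
  r_0 = 9 (mod 11)
  r_1 = 108 (mod 121)
  r_2 = 955 (mod 1331)
Final: r = 955 with f(r) ≡ 0 mod 11^3.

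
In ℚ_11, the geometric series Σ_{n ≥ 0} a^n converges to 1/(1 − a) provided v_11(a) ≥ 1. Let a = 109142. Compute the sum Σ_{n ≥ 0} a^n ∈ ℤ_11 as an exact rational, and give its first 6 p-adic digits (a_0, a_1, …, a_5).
Σ a^n = 1/(1 − a) = -1/109141;  first 6 digits = (1, 0, 0, 5, 7, 0)

v_11(a) = 3 ≥ 1, so the series converges in ℤ_11 to 1/(1 − a) = 1/(1 − 109142) = -1/109141. Expand this rational in ℤ_11: compute digits iteratively via d_i = x_i mod 11, x_{i+1} = (x_i − d_i)/11. The first 6 digits are (1, 0, 0, 5, 7, 0).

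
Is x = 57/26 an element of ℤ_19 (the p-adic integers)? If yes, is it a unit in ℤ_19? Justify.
x ∈ ℤ_19 but not a unit; v_19(x) = 1 > 0

ℤ_19 = {x ∈ ℚ_19 : v_19(x) ≥ 0} and ℤ_19^× = {x ∈ ℤ_19 : v_19(x) = 0}. Here v_19(57/26) = v_19(num) − v_19(den) = 1; compare against these criteria.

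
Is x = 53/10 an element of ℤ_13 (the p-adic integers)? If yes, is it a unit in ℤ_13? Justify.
x ∈ ℤ_13^× (unit); v_13(x) = 0

ℤ_13 = {x ∈ ℚ_13 : v_13(x) ≥ 0} and ℤ_13^× = {x ∈ ℤ_13 : v_13(x) = 0}. Here v_13(53/10) = v_13(num) − v_13(den) = 0; compare against these criteria.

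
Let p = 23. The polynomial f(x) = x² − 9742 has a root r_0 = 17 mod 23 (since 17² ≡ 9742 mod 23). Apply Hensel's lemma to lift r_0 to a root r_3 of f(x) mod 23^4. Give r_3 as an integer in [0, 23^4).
r_3 = 138224 (mod 279841)

Hensel's recurrence: r_{i+1} = r_i − f(r_i)·(f′(r_i))^{-1} mod 23^{i+2}, with f′(x) = 2x. Iterate:
  r_0 = 17 (mod 23)
  r_1 = 155 (mod 529)
  r_2 = 4387 (mod 12167)
  r_3 = 138224 (mod 279841)
Final: r_3 = 138224, and one checks f(r_3) ≡ 0 mod 23^4.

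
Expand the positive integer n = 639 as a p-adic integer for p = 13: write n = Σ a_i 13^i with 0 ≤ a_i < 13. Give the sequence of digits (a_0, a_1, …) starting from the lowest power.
(a_0, a_1, …) = (2, 10, 3)

Repeated division by 13 gives the digits low-to-high: 639 = 2 + 10·13^1 + 3·13^2. Digit sequence: (2, 10, 3).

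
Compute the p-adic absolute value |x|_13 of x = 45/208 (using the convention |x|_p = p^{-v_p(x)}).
|45/208|_13 = 13

Step 1 — compute v_13(x) by factoring powers of 13 out of the numerator and denominator: v_13(45/208) = -1. Step 2 — apply |x|_p = p^{-v_p(x)} = 13^{1} = 13.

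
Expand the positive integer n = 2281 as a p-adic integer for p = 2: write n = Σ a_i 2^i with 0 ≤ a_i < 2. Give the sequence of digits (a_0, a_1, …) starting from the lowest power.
(a_0, a_1, …) = (1, 0, 0, 1, 0, 1, 1, 1, 0, 0, 0, 1)

Repeated division by 2 gives the digits low-to-high: 2281 = 1 + 1·2^3 + 1·2^5 + 1·2^6 + 1·2^7 + 1·2^11. Digit sequence: (1, 0, 0, 1, 0, 1, 1, 1, 0, 0, 0, 1).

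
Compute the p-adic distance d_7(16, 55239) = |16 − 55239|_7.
d_7(16, 55239) = 1/2401

Step 1 — x − y = 16 − 55239 = -55223. Step 2 — v_7(-55223) = 4 (factor: -55223 = −(7^4 · 23); the sign does not affect v_p). Step 3 — |x − y|_7 = 7^{-4} = 1/2401.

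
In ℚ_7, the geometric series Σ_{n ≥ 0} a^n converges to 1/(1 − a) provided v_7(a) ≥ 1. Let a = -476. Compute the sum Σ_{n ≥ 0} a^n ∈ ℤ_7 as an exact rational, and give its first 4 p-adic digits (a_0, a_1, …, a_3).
Σ a^n = 1/(1 − a) = 1/477;  first 4 digits = (1, 2, 1, 2)

v_7(a) = 1 ≥ 1, so the series converges in ℤ_7 to 1/(1 − a) = 1/(1 − (-476)) = 1/477. Expand this rational in ℤ_7: compute digits iteratively via d_i = x_i mod 7, x_{i+1} = (x_i − d_i)/7. The first 4 digits are (1, 2, 1, 2).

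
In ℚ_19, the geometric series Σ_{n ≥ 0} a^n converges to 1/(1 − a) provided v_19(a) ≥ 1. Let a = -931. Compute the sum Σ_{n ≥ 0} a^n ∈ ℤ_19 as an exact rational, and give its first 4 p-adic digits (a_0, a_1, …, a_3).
Σ a^n = 1/(1 − a) = 1/932;  first 4 digits = (1, 8, 4, 11)

v_19(a) = 1 ≥ 1, so the series converges in ℤ_19 to 1/(1 − a) = 1/(1 − (-931)) = 1/932. Expand this rational in ℤ_19: compute digits iteratively via d_i = x_i mod 19, x_{i+1} = (x_i − d_i)/19. The first 4 digits are (1, 8, 4, 11).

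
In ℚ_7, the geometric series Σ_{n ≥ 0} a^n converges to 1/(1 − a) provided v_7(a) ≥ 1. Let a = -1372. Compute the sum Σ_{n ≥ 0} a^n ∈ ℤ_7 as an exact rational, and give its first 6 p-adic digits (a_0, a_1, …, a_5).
Σ a^n = 1/(1 − a) = 1/1373;  first 6 digits = (1, 0, 0, 3, 6, 6)

v_7(a) = 3 ≥ 1, so the series converges in ℤ_7 to 1/(1 − a) = 1/(1 − (-1372)) = 1/1373. Expand this rational in ℤ_7: compute digits iteratively via d_i = x_i mod 7, x_{i+1} = (x_i − d_i)/7. The first 6 digits are (1, 0, 0, 3, 6, 6).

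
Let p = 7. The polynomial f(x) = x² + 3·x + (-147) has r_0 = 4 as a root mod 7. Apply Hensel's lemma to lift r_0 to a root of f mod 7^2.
r_1 = 46 (mod 49)

Hensel: r_{i+1} = r_i − f(r_i)·(f′(r_i))^{-1} mod 7^{i+2}, f′(x) = 2x + 3. Iterate:
  r_0 = 4 (mod 7)
  r_1 = 46 (mod 49)
Final: r = 46 satisfies f(r) ≡ 0 mod 7^2.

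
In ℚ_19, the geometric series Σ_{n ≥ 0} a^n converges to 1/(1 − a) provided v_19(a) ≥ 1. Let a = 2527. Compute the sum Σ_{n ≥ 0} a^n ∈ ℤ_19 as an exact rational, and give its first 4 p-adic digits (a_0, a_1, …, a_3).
Σ a^n = 1/(1 − a) = -1/2526;  first 4 digits = (1, 0, 7, 0)

v_19(a) = 2 ≥ 1, so the series converges in ℤ_19 to 1/(1 − a) = 1/(1 − 2527) = -1/2526. Expand this rational in ℤ_19: compute digits iteratively via d_i = x_i mod 19, x_{i+1} = (x_i − d_i)/19. The first 4 digits are (1, 0, 7, 0).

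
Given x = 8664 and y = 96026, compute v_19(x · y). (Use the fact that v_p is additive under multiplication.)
v_19(831969264) = 5

v_p(x) = 2 (factor: 8664 = 19^2 · 24); v_p(y) = 3 (factor: 96026 = 19^3 · 14). Additivity: v_p(xy) = v_p(x) + v_p(y) = 2 + 3 = 5. (Direct check: xy = 831969264 = 19^5 · (336).)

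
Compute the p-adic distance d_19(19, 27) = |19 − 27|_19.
d_19(19, 27) = 1

Step 1 — x − y = 19 − 27 = -8. Step 2 — v_19(-8) = 0 (factor: -8 = −(19^0 · 8); the sign does not affect v_p). Step 3 — |x − y|_19 = 19^{0} = 1.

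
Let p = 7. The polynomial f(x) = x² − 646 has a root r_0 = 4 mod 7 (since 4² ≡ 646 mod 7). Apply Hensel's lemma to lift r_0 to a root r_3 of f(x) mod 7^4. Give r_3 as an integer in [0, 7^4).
r_3 = 291 (mod 2401)

Hensel's recurrence: r_{i+1} = r_i − f(r_i)·(f′(r_i))^{-1} mod 7^{i+2}, with f′(x) = 2x. Iterate:
  r_0 = 4 (mod 7)
  r_1 = 46 (mod 49)
  r_2 = 291 (mod 343)
  r_3 = 291 (mod 2401)
Final: r_3 = 291, and one checks f(r_3) ≡ 0 mod 7^4.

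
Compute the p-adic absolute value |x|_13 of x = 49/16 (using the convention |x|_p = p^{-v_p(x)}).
|49/16|_13 = 1

Step 1 — compute v_13(x) by factoring powers of 13 out of the numerator and denominator: v_13(49/16) = 0. Step 2 — apply |x|_p = p^{-v_p(x)} = 13^{0} = 1.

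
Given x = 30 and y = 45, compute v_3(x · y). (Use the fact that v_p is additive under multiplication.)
v_3(1350) = 3

v_p(x) = 1 (factor: 30 = 3^1 · 10); v_p(y) = 2 (factor: 45 = 3^2 · 5). Additivity: v_p(xy) = v_p(x) + v_p(y) = 1 + 2 = 3. (Direct check: xy = 1350 = 3^3 · (50).)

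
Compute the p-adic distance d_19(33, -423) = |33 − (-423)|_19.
d_19(33, -423) = 1/19

Step 1 — x − y = 33 − (-423) = 456. Step 2 — v_19(456) = 1 (factor: 456 = (19^1 · 24); the sign does not affect v_p). Step 3 — |x − y|_19 = 19^{-1} = 1/19.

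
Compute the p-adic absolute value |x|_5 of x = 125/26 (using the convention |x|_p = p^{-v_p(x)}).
|125/26|_5 = 1/125

Step 1 — compute v_5(x) by factoring powers of 5 out of the numerator and denominator: v_5(125/26) = 3. Step 2 — apply |x|_p = p^{-v_p(x)} = 5^{-3} = 1/125.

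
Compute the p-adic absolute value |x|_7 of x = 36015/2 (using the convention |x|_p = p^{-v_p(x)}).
|36015/2|_7 = 1/2401

Step 1 — compute v_7(x) by factoring powers of 7 out of the numerator and denominator: v_7(36015/2) = 4. Step 2 — apply |x|_p = p^{-v_p(x)} = 7^{-4} = 1/2401.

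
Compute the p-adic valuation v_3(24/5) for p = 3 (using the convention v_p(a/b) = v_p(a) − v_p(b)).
v_3(24/5) = 1

Factor powers of 3 from the numerator and denominator of the reduced fraction: 24 = 3^1 · 8 and 5 = 3^0 · 5. Apply v_p(a/b) = v_p(a) − v_p(b): v_3(24/5) = 1 − 0 = 1.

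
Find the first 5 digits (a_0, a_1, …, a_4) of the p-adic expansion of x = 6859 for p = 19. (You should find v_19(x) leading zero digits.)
(a_0, …, a_4) = (0, 0, 0, 1, 0)

v_19(6859) = 3, so a_0 = ... = a_2 = 0. Factor out: x = 19^3 · u with u = 1 a unit in ℤ_19. Expand u iteratively via a_{v+i} = u_i mod 19, u_{i+1} = (u_i − a_{v+i})/19:
  u_0 = 1;  a_3 = 1;  u_1 = (u_0 − 1)/19 = 0
  u_1 = 0;  a_4 = 0;  u_2 = (u_1 − 0)/19 = 0
Digits: (0, 0, 0, 1, 0).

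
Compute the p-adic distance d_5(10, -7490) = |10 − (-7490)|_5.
d_5(10, -7490) = 1/625

Step 1 — x − y = 10 − (-7490) = 7500. Step 2 — v_5(7500) = 4 (factor: 7500 = (5^4 · 12); the sign does not affect v_p). Step 3 — |x − y|_5 = 5^{-4} = 1/625.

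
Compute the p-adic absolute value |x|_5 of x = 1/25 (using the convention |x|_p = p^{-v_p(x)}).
|1/25|_5 = 25

Step 1 — compute v_5(x) by factoring powers of 5 out of the numerator and denominator: v_5(1/25) = -2. Step 2 — apply |x|_p = p^{-v_p(x)} = 5^{2} = 25.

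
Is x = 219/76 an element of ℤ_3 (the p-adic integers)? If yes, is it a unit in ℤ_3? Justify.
x ∈ ℤ_3 but not a unit; v_3(x) = 1 > 0

ℤ_3 = {x ∈ ℚ_3 : v_3(x) ≥ 0} and ℤ_3^× = {x ∈ ℤ_3 : v_3(x) = 0}. Here v_3(219/76) = v_3(num) − v_3(den) = 1; compare against these criteria.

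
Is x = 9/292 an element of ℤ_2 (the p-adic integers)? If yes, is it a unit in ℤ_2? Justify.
x ∉ ℤ_2 (v_2(x) = -2 < 0)

ℤ_2 = {x ∈ ℚ_2 : v_2(x) ≥ 0} and ℤ_2^× = {x ∈ ℤ_2 : v_2(x) = 0}. Here v_2(9/292) = v_2(num) − v_2(den) = -2; compare against these criteria.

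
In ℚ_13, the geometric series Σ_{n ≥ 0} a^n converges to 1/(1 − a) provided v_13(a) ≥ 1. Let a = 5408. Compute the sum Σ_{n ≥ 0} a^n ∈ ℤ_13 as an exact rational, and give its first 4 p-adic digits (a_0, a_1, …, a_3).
Σ a^n = 1/(1 − a) = -1/5407;  first 4 digits = (1, 0, 6, 2)

v_13(a) = 2 ≥ 1, so the series converges in ℤ_13 to 1/(1 − a) = 1/(1 − 5408) = -1/5407. Expand this rational in ℤ_13: compute digits iteratively via d_i = x_i mod 13, x_{i+1} = (x_i − d_i)/13. The first 4 digits are (1, 0, 6, 2).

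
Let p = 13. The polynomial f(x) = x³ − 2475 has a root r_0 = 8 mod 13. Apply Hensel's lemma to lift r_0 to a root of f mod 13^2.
r_1 = 86 (mod 169)

Hensel: r_{i+1} = r_i − f(r_i)/f′(r_i) mod 13^{i+2}, where f′(x) = 3x². Iterate:
  r_0 = 8 (mod 13)
  r_1 = 86 (mod 169)
Final: r = 86 with f(r) ≡ 0 mod 13^2.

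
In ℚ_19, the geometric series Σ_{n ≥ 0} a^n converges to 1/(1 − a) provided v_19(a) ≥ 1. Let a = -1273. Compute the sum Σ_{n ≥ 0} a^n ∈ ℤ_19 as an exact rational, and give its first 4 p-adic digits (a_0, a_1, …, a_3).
Σ a^n = 1/(1 − a) = 1/1274;  first 4 digits = (1, 9, 1, 15)

v_19(a) = 1 ≥ 1, so the series converges in ℤ_19 to 1/(1 − a) = 1/(1 − (-1273)) = 1/1274. Expand this rational in ℤ_19: compute digits iteratively via d_i = x_i mod 19, x_{i+1} = (x_i − d_i)/19. The first 4 digits are (1, 9, 1, 15).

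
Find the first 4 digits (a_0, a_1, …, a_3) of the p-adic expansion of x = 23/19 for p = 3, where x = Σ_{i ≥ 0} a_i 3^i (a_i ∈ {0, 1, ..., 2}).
(a_0, …, a_3) = (2, 1, 1, 0)

v_3(23/19) = 0 (numerator and denominator both coprime to 3), so x ∈ ℤ_3^×. Compute digits iteratively via a_i = x_i mod 3, x_{i+1} = (x_i − a_i)/3, with x_0 = x:
  x_0 = 23/19;  a_0 = 2;  x_1 = (x_0 − 2)/3 = -5/19
  x_1 = -5/19;  a_1 = 1;  x_2 = (x_1 − 1)/3 = -8/19
  x_2 = -8/19;  a_2 = 1;  x_3 = (x_2 − 1)/3 = -9/19
  x_3 = -9/19;  a_3 = 0;  x_4 = (x_3 − 0)/3 = -3/19
Digits: (2, 1, 1, 0).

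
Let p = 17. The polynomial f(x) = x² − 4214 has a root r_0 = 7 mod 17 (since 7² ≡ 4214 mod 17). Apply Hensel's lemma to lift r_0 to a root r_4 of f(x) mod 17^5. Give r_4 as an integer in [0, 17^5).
r_4 = 487125 (mod 1419857)

Hensel's recurrence: r_{i+1} = r_i − f(r_i)·(f′(r_i))^{-1} mod 17^{i+2}, with f′(x) = 2x. Iterate:
  r_0 = 7 (mod 17)
  r_1 = 160 (mod 289)
  r_2 = 738 (mod 4913)
  r_3 = 69520 (mod 83521)
  r_4 = 487125 (mod 1419857)
Final: r_4 = 487125, and one checks f(r_4) ≡ 0 mod 17^5.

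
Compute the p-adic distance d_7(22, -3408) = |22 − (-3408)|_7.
d_7(22, -3408) = 1/343

Step 1 — x − y = 22 − (-3408) = 3430. Step 2 — v_7(3430) = 3 (factor: 3430 = (7^3 · 10); the sign does not affect v_p). Step 3 — |x − y|_7 = 7^{-3} = 1/343.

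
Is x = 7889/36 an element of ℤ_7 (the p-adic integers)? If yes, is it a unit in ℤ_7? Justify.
x ∈ ℤ_7 but not a unit; v_7(x) = 3 > 0

ℤ_7 = {x ∈ ℚ_7 : v_7(x) ≥ 0} and ℤ_7^× = {x ∈ ℤ_7 : v_7(x) = 0}. Here v_7(7889/36) = v_7(num) − v_7(den) = 3; compare against these criteria.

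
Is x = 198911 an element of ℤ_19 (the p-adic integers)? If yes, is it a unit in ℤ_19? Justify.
x ∈ ℤ_19 but not a unit; v_19(x) = 3 > 0

ℤ_19 = {x ∈ ℚ_19 : v_19(x) ≥ 0} and ℤ_19^× = {x ∈ ℤ_19 : v_19(x) = 0}. Here v_19(198911) = v_19(num) − v_19(den) = 3; compare against these criteria.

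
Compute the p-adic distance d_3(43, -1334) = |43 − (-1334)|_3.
d_3(43, -1334) = 1/81

Step 1 — x − y = 43 − (-1334) = 1377. Step 2 — v_3(1377) = 4 (factor: 1377 = (3^4 · 17); the sign does not affect v_p). Step 3 — |x − y|_3 = 3^{-4} = 1/81.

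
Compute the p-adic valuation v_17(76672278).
v_17(76672278) = 5

v_17(n) is the largest exponent k such that 17^k divides n. Factor out: 76672278 = 17^5 · 54. (Sign doesn't affect v_p.) So v_17(76672278) = 5.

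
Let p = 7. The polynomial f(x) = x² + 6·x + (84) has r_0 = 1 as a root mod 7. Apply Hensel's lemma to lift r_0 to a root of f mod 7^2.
r_1 = 8 (mod 49)

Hensel: r_{i+1} = r_i − f(r_i)·(f′(r_i))^{-1} mod 7^{i+2}, f′(x) = 2x + 6. Iterate:
  r_0 = 1 (mod 7)
  r_1 = 8 (mod 49)
Final: r = 8 satisfies f(r) ≡ 0 mod 7^2.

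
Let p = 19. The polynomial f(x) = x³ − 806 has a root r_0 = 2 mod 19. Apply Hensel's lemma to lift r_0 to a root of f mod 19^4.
r_3 = 113603 (mod 130321)

Hensel: r_{i+1} = r_i − f(r_i)/f′(r_i) mod 19^{i+2}, where f′(x) = 3x². Iterate:
  r_0 = 2 (mod 19)
  r_1 = 249 (mod 361)
  r_2 = 3859 (mod 6859)
  r_3 = 113603 (mod 130321)
Final: r = 113603 with f(r) ≡ 0 mod 19^4.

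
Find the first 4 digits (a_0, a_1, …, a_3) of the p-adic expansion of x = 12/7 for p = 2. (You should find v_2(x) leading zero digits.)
(a_0, …, a_3) = (0, 0, 1, 0)

v_2(12/7) = 2, so a_0 = ... = a_1 = 0. Factor out: x = 2^2 · u with u = 3/7 a unit in ℤ_2. Expand u iteratively via a_{v+i} = u_i mod 2, u_{i+1} = (u_i − a_{v+i})/2:
  u_0 = 3/7;  a_2 = 1;  u_1 = (u_0 − 1)/2 = -2/7
  u_1 = -2/7;  a_3 = 0;  u_2 = (u_1 − 0)/2 = -1/7
Digits: (0, 0, 1, 0).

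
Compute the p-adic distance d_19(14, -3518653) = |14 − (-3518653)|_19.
d_19(14, -3518653) = 1/130321

Step 1 — x − y = 14 − (-3518653) = 3518667. Step 2 — v_19(3518667) = 4 (factor: 3518667 = (19^4 · 27); the sign does not affect v_p). Step 3 — |x − y|_19 = 19^{-4} = 1/130321.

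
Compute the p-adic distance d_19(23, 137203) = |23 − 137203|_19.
d_19(23, 137203) = 1/6859

Step 1 — x − y = 23 − 137203 = -137180. Step 2 — v_19(-137180) = 3 (factor: -137180 = −(19^3 · 20); the sign does not affect v_p). Step 3 — |x − y|_19 = 19^{-3} = 1/6859.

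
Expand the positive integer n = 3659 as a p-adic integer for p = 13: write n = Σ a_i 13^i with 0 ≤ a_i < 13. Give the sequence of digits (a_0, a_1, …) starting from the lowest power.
(a_0, a_1, …) = (6, 8, 8, 1)

Repeated division by 13 gives the digits low-to-high: 3659 = 6 + 8·13^1 + 8·13^2 + 1·13^3. Digit sequence: (6, 8, 8, 1).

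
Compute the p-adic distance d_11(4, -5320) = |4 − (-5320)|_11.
d_11(4, -5320) = 1/1331

Step 1 — x − y = 4 − (-5320) = 5324. Step 2 — v_11(5324) = 3 (factor: 5324 = (11^3 · 4); the sign does not affect v_p). Step 3 — |x − y|_11 = 11^{-3} = 1/1331.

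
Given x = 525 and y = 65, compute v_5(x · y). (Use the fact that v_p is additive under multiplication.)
v_5(34125) = 3

v_p(x) = 2 (factor: 525 = 5^2 · 21); v_p(y) = 1 (factor: 65 = 5^1 · 13). Additivity: v_p(xy) = v_p(x) + v_p(y) = 2 + 1 = 3. (Direct check: xy = 34125 = 5^3 · (273).)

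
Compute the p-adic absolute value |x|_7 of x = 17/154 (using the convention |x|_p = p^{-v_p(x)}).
|17/154|_7 = 7

Step 1 — compute v_7(x) by factoring powers of 7 out of the numerator and denominator: v_7(17/154) = -1. Step 2 — apply |x|_p = p^{-v_p(x)} = 7^{1} = 7.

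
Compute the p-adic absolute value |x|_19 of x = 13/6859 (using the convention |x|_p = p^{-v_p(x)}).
|13/6859|_19 = 6859

Step 1 — compute v_19(x) by factoring powers of 19 out of the numerator and denominator: v_19(13/6859) = -3. Step 2 — apply |x|_p = p^{-v_p(x)} = 19^{3} = 6859.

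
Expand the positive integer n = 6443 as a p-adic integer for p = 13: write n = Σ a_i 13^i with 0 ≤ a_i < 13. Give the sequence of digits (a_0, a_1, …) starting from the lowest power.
(a_0, a_1, …) = (8, 1, 12, 2)

Repeated division by 13 gives the digits low-to-high: 6443 = 8 + 1·13^1 + 12·13^2 + 2·13^3. Digit sequence: (8, 1, 12, 2).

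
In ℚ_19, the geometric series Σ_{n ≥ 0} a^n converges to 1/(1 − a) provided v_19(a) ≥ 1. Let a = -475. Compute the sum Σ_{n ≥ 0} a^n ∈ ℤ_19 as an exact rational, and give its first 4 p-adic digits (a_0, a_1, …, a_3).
Σ a^n = 1/(1 − a) = 1/476;  first 4 digits = (1, 13, 15, 6)

v_19(a) = 1 ≥ 1, so the series converges in ℤ_19 to 1/(1 − a) = 1/(1 − (-475)) = 1/476. Expand this rational in ℤ_19: compute digits iteratively via d_i = x_i mod 19, x_{i+1} = (x_i − d_i)/19. The first 4 digits are (1, 13, 15, 6).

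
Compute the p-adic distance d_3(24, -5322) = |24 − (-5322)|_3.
d_3(24, -5322) = 1/243

Step 1 — x − y = 24 − (-5322) = 5346. Step 2 — v_3(5346) = 5 (factor: 5346 = (3^5 · 22); the sign does not affect v_p). Step 3 — |x − y|_3 = 3^{-5} = 1/243.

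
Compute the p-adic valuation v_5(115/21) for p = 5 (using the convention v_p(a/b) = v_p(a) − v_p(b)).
v_5(115/21) = 1

Factor powers of 5 from the numerator and denominator of the reduced fraction: 115 = 5^1 · 23 and 21 = 5^0 · 21. Apply v_p(a/b) = v_p(a) − v_p(b): v_5(115/21) = 1 − 0 = 1.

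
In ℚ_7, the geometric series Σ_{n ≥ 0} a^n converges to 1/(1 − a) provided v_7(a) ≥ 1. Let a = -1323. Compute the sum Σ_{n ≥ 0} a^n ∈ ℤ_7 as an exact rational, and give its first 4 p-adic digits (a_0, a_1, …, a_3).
Σ a^n = 1/(1 − a) = 1/1324;  first 4 digits = (1, 0, 1, 3)

v_7(a) = 2 ≥ 1, so the series converges in ℤ_7 to 1/(1 − a) = 1/(1 − (-1323)) = 1/1324. Expand this rational in ℤ_7: compute digits iteratively via d_i = x_i mod 7, x_{i+1} = (x_i − d_i)/7. The first 4 digits are (1, 0, 1, 3).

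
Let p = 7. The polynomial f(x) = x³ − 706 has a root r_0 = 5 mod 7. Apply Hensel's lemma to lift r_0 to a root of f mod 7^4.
r_3 = 2385 (mod 2401)

Hensel: r_{i+1} = r_i − f(r_i)/f′(r_i) mod 7^{i+2}, where f′(x) = 3x². Iterate:
  r_0 = 5 (mod 7)
  r_1 = 33 (mod 49)
  r_2 = 327 (mod 343)
  r_3 = 2385 (mod 2401)
Final: r = 2385 with f(r) ≡ 0 mod 7^4.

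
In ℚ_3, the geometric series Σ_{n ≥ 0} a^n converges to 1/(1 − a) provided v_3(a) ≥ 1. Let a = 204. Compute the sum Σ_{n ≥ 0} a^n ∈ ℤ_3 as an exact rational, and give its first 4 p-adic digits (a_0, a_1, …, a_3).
Σ a^n = 1/(1 − a) = -1/203;  first 4 digits = (1, 2, 2, 2)

v_3(a) = 1 ≥ 1, so the series converges in ℤ_3 to 1/(1 − a) = 1/(1 − 204) = -1/203. Expand this rational in ℤ_3: compute digits iteratively via d_i = x_i mod 3, x_{i+1} = (x_i − d_i)/3. The first 4 digits are (1, 2, 2, 2).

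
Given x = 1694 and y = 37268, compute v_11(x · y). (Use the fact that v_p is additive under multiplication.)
v_11(63131992) = 5

v_p(x) = 2 (factor: 1694 = 11^2 · 14); v_p(y) = 3 (factor: 37268 = 11^3 · 28). Additivity: v_p(xy) = v_p(x) + v_p(y) = 2 + 3 = 5. (Direct check: xy = 63131992 = 11^5 · (392).)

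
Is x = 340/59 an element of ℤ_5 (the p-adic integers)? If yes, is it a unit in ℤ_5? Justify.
x ∈ ℤ_5 but not a unit; v_5(x) = 1 > 0

ℤ_5 = {x ∈ ℚ_5 : v_5(x) ≥ 0} and ℤ_5^× = {x ∈ ℤ_5 : v_5(x) = 0}. Here v_5(340/59) = v_5(num) − v_5(den) = 1; compare against these criteria.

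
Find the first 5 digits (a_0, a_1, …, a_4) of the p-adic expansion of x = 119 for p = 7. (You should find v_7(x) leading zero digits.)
(a_0, …, a_4) = (0, 3, 2, 0, 0)

v_7(119) = 1, so a_0 = ... = a_0 = 0. Factor out: x = 7^1 · u with u = 17 a unit in ℤ_7. Expand u iteratively via a_{v+i} = u_i mod 7, u_{i+1} = (u_i − a_{v+i})/7:
  u_0 = 17;  a_1 = 3;  u_1 = (u_0 − 3)/7 = 2
  u_1 = 2;  a_2 = 2;  u_2 = (u_1 − 2)/7 = 0
  u_2 = 0;  a_3 = 0;  u_3 = (u_2 − 0)/7 = 0
  u_3 = 0;  a_4 = 0;  u_4 = (u_3 − 0)/7 = 0
Digits: (0, 3, 2, 0, 0).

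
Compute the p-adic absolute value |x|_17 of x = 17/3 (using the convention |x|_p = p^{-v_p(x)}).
|17/3|_17 = 1/17

Step 1 — compute v_17(x) by factoring powers of 17 out of the numerator and denominator: v_17(17/3) = 1. Step 2 — apply |x|_p = p^{-v_p(x)} = 17^{-1} = 1/17.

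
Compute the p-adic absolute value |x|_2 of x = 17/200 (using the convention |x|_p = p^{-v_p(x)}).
|17/200|_2 = 8

Step 1 — compute v_2(x) by factoring powers of 2 out of the numerator and denominator: v_2(17/200) = -3. Step 2 — apply |x|_p = p^{-v_p(x)} = 2^{3} = 8.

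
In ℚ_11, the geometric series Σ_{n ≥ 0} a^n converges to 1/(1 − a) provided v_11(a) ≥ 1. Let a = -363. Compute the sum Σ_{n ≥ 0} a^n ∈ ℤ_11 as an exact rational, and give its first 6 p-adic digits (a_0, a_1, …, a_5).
Σ a^n = 1/(1 − a) = 1/364;  first 6 digits = (1, 0, 8, 10, 8, 0)

v_11(a) = 2 ≥ 1, so the series converges in ℤ_11 to 1/(1 − a) = 1/(1 − (-363)) = 1/364. Expand this rational in ℤ_11: compute digits iteratively via d_i = x_i mod 11, x_{i+1} = (x_i − d_i)/11. The first 6 digits are (1, 0, 8, 10, 8, 0).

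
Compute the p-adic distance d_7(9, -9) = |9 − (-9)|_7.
d_7(9, -9) = 1

Step 1 — x − y = 9 − (-9) = 18. Step 2 — v_7(18) = 0 (factor: 18 = (7^0 · 18); the sign does not affect v_p). Step 3 — |x − y|_7 = 7^{0} = 1.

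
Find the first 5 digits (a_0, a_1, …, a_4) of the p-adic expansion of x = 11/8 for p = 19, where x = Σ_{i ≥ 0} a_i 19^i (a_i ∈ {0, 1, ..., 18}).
(a_0, …, a_4) = (18, 11, 16, 11, 16)

v_19(11/8) = 0 (numerator and denominator both coprime to 19), so x ∈ ℤ_19^×. Compute digits iteratively via a_i = x_i mod 19, x_{i+1} = (x_i − a_i)/19, with x_0 = x:
  x_0 = 11/8;  a_0 = 18;  x_1 = (x_0 − 18)/19 = -7/8
  x_1 = -7/8;  a_1 = 11;  x_2 = (x_1 − 11)/19 = -5/8
  x_2 = -5/8;  a_2 = 16;  x_3 = (x_2 − 16)/19 = -7/8
  x_3 = -7/8;  a_3 = 11;  x_4 = (x_3 − 11)/19 = -5/8
  x_4 = -5/8;  a_4 = 16;  x_5 = (x_4 − 16)/19 = -7/8
Digits: (18, 11, 16, 11, 16).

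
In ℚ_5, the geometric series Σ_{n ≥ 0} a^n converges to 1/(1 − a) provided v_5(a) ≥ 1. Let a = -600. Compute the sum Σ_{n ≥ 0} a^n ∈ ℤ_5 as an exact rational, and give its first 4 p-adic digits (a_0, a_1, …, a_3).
Σ a^n = 1/(1 − a) = 1/601;  first 4 digits = (1, 0, 1, 0)

v_5(a) = 2 ≥ 1, so the series converges in ℤ_5 to 1/(1 − a) = 1/(1 − (-600)) = 1/601. Expand this rational in ℤ_5: compute digits iteratively via d_i = x_i mod 5, x_{i+1} = (x_i − d_i)/5. The first 4 digits are (1, 0, 1, 0).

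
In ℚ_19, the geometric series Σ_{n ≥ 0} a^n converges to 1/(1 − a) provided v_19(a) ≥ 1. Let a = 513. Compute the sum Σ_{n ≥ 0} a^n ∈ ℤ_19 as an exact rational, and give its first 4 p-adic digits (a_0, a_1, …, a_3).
Σ a^n = 1/(1 − a) = -1/512;  first 4 digits = (1, 8, 8, 18)

v_19(a) = 1 ≥ 1, so the series converges in ℤ_19 to 1/(1 − a) = 1/(1 − 513) = -1/512. Expand this rational in ℤ_19: compute digits iteratively via d_i = x_i mod 19, x_{i+1} = (x_i − d_i)/19. The first 4 digits are (1, 8, 8, 18).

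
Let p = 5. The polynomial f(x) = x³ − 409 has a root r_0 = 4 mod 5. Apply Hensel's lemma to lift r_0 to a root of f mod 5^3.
r_2 = 119 (mod 125)

Hensel: r_{i+1} = r_i − f(r_i)/f′(r_i) mod 5^{i+2}, where f′(x) = 3x². Iterate:
  r_0 = 4 (mod 5)
  r_1 = 19 (mod 25)
  r_2 = 119 (mod 125)
Final: r = 119 with f(r) ≡ 0 mod 5^3.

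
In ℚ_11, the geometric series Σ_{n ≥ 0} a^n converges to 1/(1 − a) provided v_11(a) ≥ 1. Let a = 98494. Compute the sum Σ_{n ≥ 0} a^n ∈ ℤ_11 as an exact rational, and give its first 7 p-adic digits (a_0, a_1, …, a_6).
Σ a^n = 1/(1 − a) = -1/98493;  first 7 digits = (1, 0, 0, 8, 6, 0, 9)

v_11(a) = 3 ≥ 1, so the series converges in ℤ_11 to 1/(1 − a) = 1/(1 − 98494) = -1/98493. Expand this rational in ℤ_11: compute digits iteratively via d_i = x_i mod 11, x_{i+1} = (x_i − d_i)/11. The first 7 digits are (1, 0, 0, 8, 6, 0, 9).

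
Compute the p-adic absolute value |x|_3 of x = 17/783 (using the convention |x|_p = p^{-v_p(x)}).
|17/783|_3 = 27

Step 1 — compute v_3(x) by factoring powers of 3 out of the numerator and denominator: v_3(17/783) = -3. Step 2 — apply |x|_p = p^{-v_p(x)} = 3^{3} = 27.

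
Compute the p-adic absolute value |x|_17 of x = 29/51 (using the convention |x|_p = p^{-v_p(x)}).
|29/51|_17 = 17

Step 1 — compute v_17(x) by factoring powers of 17 out of the numerator and denominator: v_17(29/51) = -1. Step 2 — apply |x|_p = p^{-v_p(x)} = 17^{1} = 17.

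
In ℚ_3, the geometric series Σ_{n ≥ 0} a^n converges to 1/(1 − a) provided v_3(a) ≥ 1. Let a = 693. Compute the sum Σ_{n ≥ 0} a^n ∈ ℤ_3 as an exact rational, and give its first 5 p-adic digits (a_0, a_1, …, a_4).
Σ a^n = 1/(1 − a) = -1/692;  first 5 digits = (1, 0, 2, 1, 0)

v_3(a) = 2 ≥ 1, so the series converges in ℤ_3 to 1/(1 − a) = 1/(1 − 693) = -1/692. Expand this rational in ℤ_3: compute digits iteratively via d_i = x_i mod 3, x_{i+1} = (x_i − d_i)/3. The first 5 digits are (1, 0, 2, 1, 0).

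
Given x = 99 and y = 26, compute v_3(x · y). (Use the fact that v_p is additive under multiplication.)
v_3(2574) = 2

v_p(x) = 2 (factor: 99 = 3^2 · 11); v_p(y) = 0 (factor: 26 = 3^0 · 26). Additivity: v_p(xy) = v_p(x) + v_p(y) = 2 + 0 = 2. (Direct check: xy = 2574 = 3^2 · (286).)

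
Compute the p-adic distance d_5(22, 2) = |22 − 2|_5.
d_5(22, 2) = 1/5

Step 1 — x − y = 22 − 2 = 20. Step 2 — v_5(20) = 1 (factor: 20 = (5^1 · 4); the sign does not affect v_p). Step 3 — |x − y|_5 = 5^{-1} = 1/5.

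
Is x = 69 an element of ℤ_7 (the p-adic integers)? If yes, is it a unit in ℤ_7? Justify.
x ∈ ℤ_7^× (unit); v_7(x) = 0

ℤ_7 = {x ∈ ℚ_7 : v_7(x) ≥ 0} and ℤ_7^× = {x ∈ ℤ_7 : v_7(x) = 0}. Here v_7(69) = v_7(num) − v_7(den) = 0; compare against these criteria.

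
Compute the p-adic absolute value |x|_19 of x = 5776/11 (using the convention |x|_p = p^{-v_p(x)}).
|5776/11|_19 = 1/361

Step 1 — compute v_19(x) by factoring powers of 19 out of the numerator and denominator: v_19(5776/11) = 2. Step 2 — apply |x|_p = p^{-v_p(x)} = 19^{-2} = 1/361.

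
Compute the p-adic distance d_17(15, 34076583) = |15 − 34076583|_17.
d_17(15, 34076583) = 1/1419857

Step 1 — x − y = 15 − 34076583 = -34076568. Step 2 — v_17(-34076568) = 5 (factor: -34076568 = −(17^5 · 24); the sign does not affect v_p). Step 3 — |x − y|_17 = 17^{-5} = 1/1419857.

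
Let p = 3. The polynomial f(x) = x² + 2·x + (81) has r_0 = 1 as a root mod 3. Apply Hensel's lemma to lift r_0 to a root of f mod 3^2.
r_1 = 7 (mod 9)

Hensel: r_{i+1} = r_i − f(r_i)·(f′(r_i))^{-1} mod 3^{i+2}, f′(x) = 2x + 2. Iterate:
  r_0 = 1 (mod 3)
  r_1 = 7 (mod 9)
Final: r = 7 satisfies f(r) ≡ 0 mod 3^2.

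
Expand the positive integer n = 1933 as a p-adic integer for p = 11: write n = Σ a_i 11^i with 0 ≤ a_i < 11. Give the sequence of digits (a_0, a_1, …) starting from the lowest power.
(a_0, a_1, …) = (8, 10, 4, 1)

Repeated division by 11 gives the digits low-to-high: 1933 = 8 + 10·11^1 + 4·11^2 + 1·11^3. Digit sequence: (8, 10, 4, 1).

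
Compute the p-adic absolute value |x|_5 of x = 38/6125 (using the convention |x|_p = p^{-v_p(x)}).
|38/6125|_5 = 125

Step 1 — compute v_5(x) by factoring powers of 5 out of the numerator and denominator: v_5(38/6125) = -3. Step 2 — apply |x|_p = p^{-v_p(x)} = 5^{3} = 125.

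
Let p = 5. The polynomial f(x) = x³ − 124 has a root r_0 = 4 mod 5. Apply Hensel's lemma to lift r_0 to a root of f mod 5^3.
r_2 = 124 (mod 125)

Hensel: r_{i+1} = r_i − f(r_i)/f′(r_i) mod 5^{i+2}, where f′(x) = 3x². Iterate:
  r_0 = 4 (mod 5)
  r_1 = 24 (mod 25)
  r_2 = 124 (mod 125)
Final: r = 124 with f(r) ≡ 0 mod 5^3.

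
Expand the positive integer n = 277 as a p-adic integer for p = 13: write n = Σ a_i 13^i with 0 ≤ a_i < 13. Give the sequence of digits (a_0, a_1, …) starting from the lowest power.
(a_0, a_1, …) = (4, 8, 1)

Repeated division by 13 gives the digits low-to-high: 277 = 4 + 8·13^1 + 1·13^2. Digit sequence: (4, 8, 1).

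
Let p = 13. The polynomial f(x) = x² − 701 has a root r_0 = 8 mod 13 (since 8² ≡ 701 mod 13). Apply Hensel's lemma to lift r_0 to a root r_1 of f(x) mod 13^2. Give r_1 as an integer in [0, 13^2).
r_1 = 164 (mod 169)

Hensel's recurrence: r_{i+1} = r_i − f(r_i)·(f′(r_i))^{-1} mod 13^{i+2}, with f′(x) = 2x. Iterate:
  r_0 = 8 (mod 13)
  r_1 = 164 (mod 169)
Final: r_1 = 164, and one checks f(r_1) ≡ 0 mod 13^2.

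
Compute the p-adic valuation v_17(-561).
v_17(-561) = 1

v_17(n) is the largest exponent k such that 17^k divides n. Factor out: -561 = -17^1 · 33. (Sign doesn't affect v_p.) So v_17(-561) = 1.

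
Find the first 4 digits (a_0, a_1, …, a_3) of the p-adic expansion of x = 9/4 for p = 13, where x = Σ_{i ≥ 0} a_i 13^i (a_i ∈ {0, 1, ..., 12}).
(a_0, …, a_3) = (12, 9, 9, 9)

v_13(9/4) = 0 (numerator and denominator both coprime to 13), so x ∈ ℤ_13^×. Compute digits iteratively via a_i = x_i mod 13, x_{i+1} = (x_i − a_i)/13, with x_0 = x:
  x_0 = 9/4;  a_0 = 12;  x_1 = (x_0 − 12)/13 = -3/4
  x_1 = -3/4;  a_1 = 9;  x_2 = (x_1 − 9)/13 = -3/4
  x_2 = -3/4;  a_2 = 9;  x_3 = (x_2 − 9)/13 = -3/4
  x_3 = -3/4;  a_3 = 9;  x_4 = (x_3 − 9)/13 = -3/4
Digits: (12, 9, 9, 9).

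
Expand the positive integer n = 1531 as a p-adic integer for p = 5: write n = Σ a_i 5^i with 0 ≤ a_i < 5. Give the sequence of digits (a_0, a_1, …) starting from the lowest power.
(a_0, a_1, …) = (1, 1, 1, 2, 2)

Repeated division by 5 gives the digits low-to-high: 1531 = 1 + 1·5^1 + 1·5^2 + 2·5^3 + 2·5^4. Digit sequence: (1, 1, 1, 2, 2).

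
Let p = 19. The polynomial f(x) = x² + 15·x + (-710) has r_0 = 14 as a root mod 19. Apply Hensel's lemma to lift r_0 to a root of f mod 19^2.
r_1 = 147 (mod 361)

Hensel: r_{i+1} = r_i − f(r_i)·(f′(r_i))^{-1} mod 19^{i+2}, f′(x) = 2x + 15. Iterate:
  r_0 = 14 (mod 19)
  r_1 = 147 (mod 361)
Final: r = 147 satisfies f(r) ≡ 0 mod 19^2.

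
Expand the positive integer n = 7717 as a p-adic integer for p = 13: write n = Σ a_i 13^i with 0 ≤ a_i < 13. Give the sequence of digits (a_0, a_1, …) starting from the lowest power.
(a_0, a_1, …) = (8, 8, 6, 3)

Repeated division by 13 gives the digits low-to-high: 7717 = 8 + 8·13^1 + 6·13^2 + 3·13^3. Digit sequence: (8, 8, 6, 3).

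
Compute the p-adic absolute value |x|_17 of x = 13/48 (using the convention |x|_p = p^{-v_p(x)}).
|13/48|_17 = 1

Step 1 — compute v_17(x) by factoring powers of 17 out of the numerator and denominator: v_17(13/48) = 0. Step 2 — apply |x|_p = p^{-v_p(x)} = 17^{0} = 1.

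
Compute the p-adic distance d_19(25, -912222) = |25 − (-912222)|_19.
d_19(25, -912222) = 1/130321

Step 1 — x − y = 25 − (-912222) = 912247. Step 2 — v_19(912247) = 4 (factor: 912247 = (19^4 · 7); the sign does not affect v_p). Step 3 — |x − y|_19 = 19^{-4} = 1/130321.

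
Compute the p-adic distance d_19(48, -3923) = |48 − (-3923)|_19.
d_19(48, -3923) = 1/361

Step 1 — x − y = 48 − (-3923) = 3971. Step 2 — v_19(3971) = 2 (factor: 3971 = (19^2 · 11); the sign does not affect v_p). Step 3 — |x − y|_19 = 19^{-2} = 1/361.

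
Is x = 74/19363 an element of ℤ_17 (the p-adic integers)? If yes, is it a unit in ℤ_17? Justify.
x ∉ ℤ_17 (v_17(x) = -2 < 0)

ℤ_17 = {x ∈ ℚ_17 : v_17(x) ≥ 0} and ℤ_17^× = {x ∈ ℤ_17 : v_17(x) = 0}. Here v_17(74/19363) = v_17(num) − v_17(den) = -2; compare against these criteria.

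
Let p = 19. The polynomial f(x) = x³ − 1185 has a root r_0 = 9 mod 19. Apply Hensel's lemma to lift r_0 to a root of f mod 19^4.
r_3 = 8559 (mod 130321)

Hensel: r_{i+1} = r_i − f(r_i)/f′(r_i) mod 19^{i+2}, where f′(x) = 3x². Iterate:
  r_0 = 9 (mod 19)
  r_1 = 256 (mod 361)
  r_2 = 1700 (mod 6859)
  r_3 = 8559 (mod 130321)
Final: r = 8559 with f(r) ≡ 0 mod 19^4.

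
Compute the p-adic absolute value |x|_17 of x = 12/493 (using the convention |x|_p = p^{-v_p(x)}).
|12/493|_17 = 17

Step 1 — compute v_17(x) by factoring powers of 17 out of the numerator and denominator: v_17(12/493) = -1. Step 2 — apply |x|_p = p^{-v_p(x)} = 17^{1} = 17.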